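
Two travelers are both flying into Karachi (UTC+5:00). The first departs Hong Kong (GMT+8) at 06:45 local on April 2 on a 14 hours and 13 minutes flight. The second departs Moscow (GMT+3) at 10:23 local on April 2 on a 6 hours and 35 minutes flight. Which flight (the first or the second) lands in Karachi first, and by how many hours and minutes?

the first, by 1 hour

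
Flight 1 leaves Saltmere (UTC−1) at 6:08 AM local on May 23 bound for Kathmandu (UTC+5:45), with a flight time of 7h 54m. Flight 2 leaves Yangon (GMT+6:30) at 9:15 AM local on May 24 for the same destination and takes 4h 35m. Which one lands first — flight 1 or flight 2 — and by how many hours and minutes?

Flight 1 in UTC: 6:08 AM + 1:00 = 7:08 AM on May 23.
+7 hours 54 minutes → arrive 3:02 PM UTC on May 23.
Flight 2 in UTC: 9:15 AM − 6:30 = 2:45 AM on May 24.
+4 hours and 35 minutes → arrive 7:20 AM UTC on May 24.
Flight 1 lands earlier by 16 hours 18 minutes.

the first, by 16 hours 18 minutes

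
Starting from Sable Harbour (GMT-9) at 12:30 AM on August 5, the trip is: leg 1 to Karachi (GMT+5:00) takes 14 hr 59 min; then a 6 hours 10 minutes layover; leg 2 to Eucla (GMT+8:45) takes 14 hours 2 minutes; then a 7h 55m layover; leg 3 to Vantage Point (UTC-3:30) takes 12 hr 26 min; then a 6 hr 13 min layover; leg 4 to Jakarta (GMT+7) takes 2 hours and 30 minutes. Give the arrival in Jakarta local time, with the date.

Convert departure to UTC: 12:30 AM + 9:00 = 9:30 AM UTC on Aug 5.
Add 14 hours 59 minutes leg 1 → 12:29 AM UTC (Aug 6).
Add 6 hours and 10 minutes layover in Karachi → 6:39 AM UTC.
Add 14 hours 2 minutes leg 2 → 8:41 PM UTC.
Add 7 hours and 55 minutes layover in Eucla → 4:36 AM UTC (Aug 7).
Add 12 hours and 26 minutes leg 3 → 5:02 PM UTC.
Add 6 hours and 13 minutes layover in Vantage Point → 11:15 PM UTC.
Add 2 hours 30 minutes leg 4 → 1:45 AM UTC (Aug 8).
Jakarta is UTC+7:00, so local arrival = 1:45 AM + 7:00 = 8:45 AM on Aug 8.

8:45 AM on August 8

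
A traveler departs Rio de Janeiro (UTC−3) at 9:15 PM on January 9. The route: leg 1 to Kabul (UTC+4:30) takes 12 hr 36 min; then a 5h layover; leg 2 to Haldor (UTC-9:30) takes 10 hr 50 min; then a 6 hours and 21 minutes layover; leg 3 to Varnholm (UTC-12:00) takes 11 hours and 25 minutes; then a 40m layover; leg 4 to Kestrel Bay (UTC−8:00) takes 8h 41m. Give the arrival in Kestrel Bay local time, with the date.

Convert departure to UTC: 9:15 PM + 3:00 = 12:15 AM UTC on Jan 10.
Add 12 hours and 36 minutes leg 1 → 12:51 PM UTC.
Add 5 hours layover in Kabul → 5:51 PM UTC.
Add 10 hours 50 minutes leg 2 → 4:41 AM UTC (Jan 11).
Add 6 hours 21 minutes layover in Haldor → 11:02 AM UTC.
Add 11 hours and 25 minutes leg 3 → 10:27 PM UTC.
Add 40 minutes layover in Varnholm → 11:07 PM UTC.
Add 8 hours 41 minutes leg 4 → 7:48 AM UTC (Jan 12).
Kestrel Bay is UTC−8:00, so local arrival = 7:48 AM − 8:00 = 11:48 PM on Jan 11.

11:48 PM on Jan 11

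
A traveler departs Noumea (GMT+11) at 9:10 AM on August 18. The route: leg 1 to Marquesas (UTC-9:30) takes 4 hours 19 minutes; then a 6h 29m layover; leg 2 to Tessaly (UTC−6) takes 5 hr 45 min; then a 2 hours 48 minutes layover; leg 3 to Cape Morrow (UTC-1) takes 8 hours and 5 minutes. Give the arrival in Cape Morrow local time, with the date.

Convert departure to UTC: 9:10 AM − 11:00 = 10:10 PM UTC on Aug 17.
Add 4 hours 19 minutes leg 1 → 2:29 AM UTC (Aug 18).
Add 6 hours and 29 minutes layover in Marquesas → 8:58 AM UTC.
Add 5 hours 45 minutes leg 2 → 2:43 PM UTC.
Add 2 hours and 48 minutes layover in Tessaly → 5:31 PM UTC.
Add 8 hours and 5 minutes leg 3 → 1:36 AM UTC (Aug 19).
Cape Morrow is UTC−1:00, so local arrival = 1:36 AM − 1:00 = 12:36 AM on Aug 19.

12:36 AM on Aug 19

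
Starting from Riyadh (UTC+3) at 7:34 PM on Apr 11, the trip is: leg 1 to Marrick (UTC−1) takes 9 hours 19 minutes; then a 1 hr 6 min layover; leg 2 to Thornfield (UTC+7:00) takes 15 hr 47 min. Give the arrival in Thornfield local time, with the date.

Convert departure to UTC: 7:34 PM − 3:00 = 4:34 PM UTC on Apr 11.
Add 9 hours and 19 minutes leg 1 → 1:53 AM UTC (Apr 12).
Add 1 hour 6 minutes layover in Marrick → 2:59 AM UTC.
Add 15 hours and 47 minutes leg 2 → 6:46 PM UTC.
Thornfield is UTC+7:00, so local arrival = 6:46 PM + 7:00 = 1:46 AM on Apr 13.

1:46 AM on Apr 13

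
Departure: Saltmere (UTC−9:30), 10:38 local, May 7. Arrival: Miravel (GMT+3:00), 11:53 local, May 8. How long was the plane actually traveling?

12 hours 45 minutes

Departure in UTC: 10:38 + 9:30 = 20:08 on May 7.
Arrival in UTC: 11:53 − 3:00 = 08:53 on May 8.
Elapsed = 08:53 − 20:08 (+1 day) = 12 hours 45 minutes.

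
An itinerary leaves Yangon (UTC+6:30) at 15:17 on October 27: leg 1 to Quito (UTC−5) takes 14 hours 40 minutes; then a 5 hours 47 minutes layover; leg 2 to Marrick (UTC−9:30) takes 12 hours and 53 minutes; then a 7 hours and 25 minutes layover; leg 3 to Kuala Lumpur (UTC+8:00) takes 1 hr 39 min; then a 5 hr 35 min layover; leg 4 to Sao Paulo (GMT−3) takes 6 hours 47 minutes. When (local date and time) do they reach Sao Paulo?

12:33 on October 29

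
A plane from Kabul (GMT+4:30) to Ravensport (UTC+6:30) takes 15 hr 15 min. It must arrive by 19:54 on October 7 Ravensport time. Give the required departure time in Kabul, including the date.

Target arrival in UTC: 19:54 − 6:30 = 13:24 on Oct 7.
Subtract 15 hours 15 minutes → departure 22:09 UTC on Oct 6.
Kabul is UTC+4:30: 22:09 + 4:30 = 02:39 on Oct 7.

02:39 on October 7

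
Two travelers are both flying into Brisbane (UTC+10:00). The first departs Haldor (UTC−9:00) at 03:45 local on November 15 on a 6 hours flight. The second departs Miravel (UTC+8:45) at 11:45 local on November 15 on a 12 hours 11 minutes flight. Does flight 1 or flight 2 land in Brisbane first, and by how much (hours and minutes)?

Flight 1 in UTC: 03:45 + 9:00 = 12:45 on Nov 15.
+6 hours → arrive 18:45 UTC on Nov 15.
Flight 2 in UTC: 11:45 − 8:45 = 03:00 on Nov 15.
+12 hours 11 minutes → arrive 15:11 UTC on Nov 15.
Flight 2 lands earlier by 3 hours 34 minutes.

the second, by 3 hours 34 minutes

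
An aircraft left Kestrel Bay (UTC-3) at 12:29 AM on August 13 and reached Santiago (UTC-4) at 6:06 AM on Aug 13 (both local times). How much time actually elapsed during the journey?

Departure in UTC: 12:29 AM + 3:00 = 3:29 AM on Aug 13.
Arrival in UTC: 6:06 AM + 4:00 = 10:06 AM on Aug 13.
Elapsed = 10:06 AM − 3:29 AM = 6 hours 37 minutes.

6 hours 37 minutes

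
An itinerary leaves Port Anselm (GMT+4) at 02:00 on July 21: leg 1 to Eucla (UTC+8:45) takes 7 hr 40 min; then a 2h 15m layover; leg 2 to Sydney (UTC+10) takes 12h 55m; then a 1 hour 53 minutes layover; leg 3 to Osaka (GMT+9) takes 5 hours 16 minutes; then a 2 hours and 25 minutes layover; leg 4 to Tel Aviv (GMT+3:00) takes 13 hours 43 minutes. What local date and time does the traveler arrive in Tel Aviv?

Convert departure to UTC: 02:00 − 4:00 = 22:00 UTC on Jul 20.
Add 7 hours and 40 minutes leg 1 → 05:40 UTC (Jul 21).
Add 2 hours 15 minutes layover in Eucla → 07:55 UTC.
Add 12 hours 55 minutes leg 2 → 20:50 UTC.
Add 1 hour and 53 minutes layover in Sydney → 22:43 UTC.
Add 5 hours 16 minutes leg 3 → 03:59 UTC (Jul 22).
Add 2 hours 25 minutes layover in Osaka → 06:24 UTC.
Add 13 hours and 43 minutes leg 4 → 20:07 UTC.
Tel Aviv is UTC+3:00, so local arrival = 20:07 + 3:00 = 23:07 on Jul 22.

23:07 on July 22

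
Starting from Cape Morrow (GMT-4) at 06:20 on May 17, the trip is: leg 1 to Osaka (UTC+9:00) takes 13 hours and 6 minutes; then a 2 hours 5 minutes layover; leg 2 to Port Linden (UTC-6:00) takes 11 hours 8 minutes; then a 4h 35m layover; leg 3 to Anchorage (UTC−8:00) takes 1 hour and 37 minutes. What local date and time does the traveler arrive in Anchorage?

Convert departure to UTC: 06:20 + 4:00 = 10:20 UTC on May 17.
Add 13 hours and 6 minutes leg 1 → 23:26 UTC.
Add 2 hours 5 minutes layover in Osaka → 01:31 UTC (May 18).
Add 11 hours and 8 minutes leg 2 → 12:39 UTC.
Add 4 hours 35 minutes layover in Port Linden → 17:14 UTC.
Add 1 hour and 37 minutes leg 3 → 18:51 UTC.
Anchorage is UTC−8:00, so local arrival = 18:51 − 8:00 = 10:51 on May 18.

10:51 on May 18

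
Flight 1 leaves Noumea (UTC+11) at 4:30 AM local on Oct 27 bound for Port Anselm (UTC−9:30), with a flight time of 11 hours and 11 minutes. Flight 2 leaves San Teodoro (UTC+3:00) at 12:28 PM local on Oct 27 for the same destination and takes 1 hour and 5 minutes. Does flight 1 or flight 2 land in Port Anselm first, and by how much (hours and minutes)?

the first, by 5 hours 52 minutes

Flight 1 in UTC: 4:30 AM − 11:00 = 5:30 PM on Oct 26.
+11 hours 11 minutes → arrive 4:41 AM UTC on Oct 27.
Flight 2 in UTC: 12:28 PM − 3:00 = 9:28 AM on Oct 27.
+1 hour 5 minutes → arrive 10:33 AM UTC on Oct 27.
Flight 1 lands earlier by 5 hours 52 minutes.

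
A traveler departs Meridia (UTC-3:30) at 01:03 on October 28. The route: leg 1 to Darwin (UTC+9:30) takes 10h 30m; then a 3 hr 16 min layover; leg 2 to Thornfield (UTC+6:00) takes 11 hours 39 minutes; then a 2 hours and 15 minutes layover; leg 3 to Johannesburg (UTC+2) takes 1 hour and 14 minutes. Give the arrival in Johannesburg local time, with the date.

11:27 on Oct 29

Convert departure to UTC: 01:03 + 3:30 = 04:33 UTC on Oct 28.
Add 10 hours and 30 minutes leg 1 → 15:03 UTC.
Add 3 hours and 16 minutes layover in Darwin → 18:19 UTC.
Add 11 hours and 39 minutes leg 2 → 05:58 UTC (Oct 29).
Add 2 hours and 15 minutes layover in Thornfield → 08:13 UTC.
Add 1 hour and 14 minutes leg 3 → 09:27 UTC.
Johannesburg is UTC+2:00, so local arrival = 09:27 + 2:00 = 11:27 on Oct 29.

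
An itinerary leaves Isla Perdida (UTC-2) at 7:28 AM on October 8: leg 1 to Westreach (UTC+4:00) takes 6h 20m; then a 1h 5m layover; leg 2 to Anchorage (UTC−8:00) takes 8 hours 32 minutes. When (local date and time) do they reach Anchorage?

5:25 PM on October 8

Convert departure to UTC: 7:28 AM + 2:00 = 9:28 AM UTC on Oct 8.
Add 6 hours 20 minutes leg 1 → 3:48 PM UTC.
Add 1 hour 5 minutes layover in Westreach → 4:53 PM UTC.
Add 8 hours and 32 minutes leg 2 → 1:25 AM UTC (Oct 9).
Anchorage is UTC−8:00, so local arrival = 1:25 AM − 8:00 = 5:25 PM on Oct 8.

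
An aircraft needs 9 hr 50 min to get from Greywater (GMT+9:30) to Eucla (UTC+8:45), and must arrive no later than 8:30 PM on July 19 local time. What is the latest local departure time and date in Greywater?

11:25 AM on July 19

Target arrival in UTC: 8:30 PM − 8:45 = 11:45 AM on Jul 19.
Subtract 9 hours 50 minutes → departure 1:55 AM UTC on Jul 19.
Greywater is UTC+9:30: 1:55 AM + 9:30 = 11:25 AM on Jul 19.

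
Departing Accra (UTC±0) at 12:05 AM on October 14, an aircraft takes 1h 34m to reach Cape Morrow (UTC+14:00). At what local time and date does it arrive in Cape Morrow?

3:39 PM on Oct 14

Accra is at UTC+0, so departure is already 12:05 AM UTC on Oct 14.
Add 1 hour and 34 minutes travel time → 1:39 AM UTC.
Cape Morrow is UTC+14:00, so local arrival = 1:39 AM + 14:00 = 3:39 PM on Oct 14.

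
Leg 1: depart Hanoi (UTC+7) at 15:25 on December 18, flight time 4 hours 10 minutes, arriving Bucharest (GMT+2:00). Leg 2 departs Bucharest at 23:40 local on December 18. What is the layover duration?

9 hours 5 minutes

Convert departure to UTC: 15:25 − 7:00 = 08:25 UTC on Dec 18.
Add 4 hours and 10 minutes flight time → 12:35 UTC.
Bucharest is UTC+2:00, so local arrival = 12:35 + 2:00 = 14:35 on Dec 18.
Layover = 23:40 − 14:35 = 9 hours 5 minutes.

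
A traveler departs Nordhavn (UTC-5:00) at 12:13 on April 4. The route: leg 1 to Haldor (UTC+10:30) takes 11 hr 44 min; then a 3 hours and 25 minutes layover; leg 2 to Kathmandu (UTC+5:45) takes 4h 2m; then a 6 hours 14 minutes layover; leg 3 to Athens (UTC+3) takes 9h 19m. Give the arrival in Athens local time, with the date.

06:57 on April 6

Convert departure to UTC: 12:13 + 5:00 = 17:13 UTC on Apr 4.
Add 11 hours 44 minutes leg 1 → 04:57 UTC (Apr 5).
Add 3 hours and 25 minutes layover in Haldor → 08:22 UTC.
Add 4 hours 2 minutes leg 2 → 12:24 UTC.
Add 6 hours and 14 minutes layover in Kathmandu → 18:38 UTC.
Add 9 hours and 19 minutes leg 3 → 03:57 UTC (Apr 6).
Athens is UTC+3:00, so local arrival = 03:57 + 3:00 = 06:57 on Apr 6.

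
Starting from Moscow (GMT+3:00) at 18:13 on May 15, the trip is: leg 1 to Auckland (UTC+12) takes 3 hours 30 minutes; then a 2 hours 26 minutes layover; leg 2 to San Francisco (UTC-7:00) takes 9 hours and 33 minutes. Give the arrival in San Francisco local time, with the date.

23:42 on May 15

Convert departure to UTC: 18:13 − 3:00 = 15:13 UTC on May 15.
Add 3 hours and 30 minutes leg 1 → 18:43 UTC.
Add 2 hours 26 minutes layover in Auckland → 21:09 UTC.
Add 9 hours and 33 minutes leg 2 → 06:42 UTC (May 16).
San Francisco is UTC−7:00, so local arrival = 06:42 − 7:00 = 23:42 on May 15.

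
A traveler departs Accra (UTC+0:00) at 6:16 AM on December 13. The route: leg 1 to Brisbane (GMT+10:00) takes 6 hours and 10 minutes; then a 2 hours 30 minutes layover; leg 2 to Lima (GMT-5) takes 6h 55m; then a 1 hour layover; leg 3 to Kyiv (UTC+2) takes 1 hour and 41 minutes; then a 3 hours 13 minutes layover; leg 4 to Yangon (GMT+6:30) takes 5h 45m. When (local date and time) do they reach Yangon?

Accra is at UTC+0, so departure is already 6:16 AM UTC on Dec 13.
Add 6 hours 10 minutes leg 1 → 12:26 PM UTC.
Add 2 hours and 30 minutes layover in Brisbane → 2:56 PM UTC.
Add 6 hours 55 minutes leg 2 → 9:51 PM UTC.
Add 1 hour layover in Lima → 10:51 PM UTC.
Add 1 hour and 41 minutes leg 3 → 12:32 AM UTC (Dec 14).
Add 3 hours and 13 minutes layover in Kyiv → 3:45 AM UTC.
Add 5 hours and 45 minutes leg 4 → 9:30 AM UTC.
Yangon is UTC+6:30, so local arrival = 9:30 AM + 6:30 = 4:00 PM on Dec 14.

4:00 PM on Dec 14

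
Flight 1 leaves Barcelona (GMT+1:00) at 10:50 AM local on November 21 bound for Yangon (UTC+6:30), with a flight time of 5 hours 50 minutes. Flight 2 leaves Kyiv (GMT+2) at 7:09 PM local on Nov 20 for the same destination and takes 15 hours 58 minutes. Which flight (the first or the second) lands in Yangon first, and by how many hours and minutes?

the second, by 6 hours 33 minutes

Flight 1 in UTC: 10:50 AM − 1:00 = 9:50 AM on Nov 21.
+5 hours 50 minutes → arrive 3:40 PM UTC on Nov 21.
Flight 2 in UTC: 7:09 PM − 2:00 = 5:09 PM on Nov 20.
+15 hours 58 minutes → arrive 9:07 AM UTC on Nov 21.
Flight 2 lands earlier by 6 hours 33 minutes.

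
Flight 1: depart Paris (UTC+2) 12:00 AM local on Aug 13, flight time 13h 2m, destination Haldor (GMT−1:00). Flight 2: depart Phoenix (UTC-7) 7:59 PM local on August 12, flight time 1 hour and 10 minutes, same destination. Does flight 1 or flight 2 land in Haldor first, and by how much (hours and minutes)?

the second, by 6 hours 53 minutes

Flight 1 in UTC: 12:00 AM − 2:00 = 10:00 PM on Aug 12.
+13 hours and 2 minutes → arrive 11:02 AM UTC on Aug 13.
Flight 2 in UTC: 7:59 PM + 7:00 = 2:59 AM on Aug 13.
+1 hour 10 minutes → arrive 4:09 AM UTC on Aug 13.
Flight 2 lands earlier by 6 hours 53 minutes.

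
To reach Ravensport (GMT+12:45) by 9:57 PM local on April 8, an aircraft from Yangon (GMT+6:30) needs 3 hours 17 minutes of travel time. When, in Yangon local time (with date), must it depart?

Target arrival in UTC: 9:57 PM − 12:45 = 9:12 AM on Apr 8.
Subtract 3 hours and 17 minutes → departure 5:55 AM UTC on Apr 8.
Yangon is UTC+6:30: 5:55 AM + 6:30 = 12:25 PM on Apr 8.

12:25 PM on Apr 8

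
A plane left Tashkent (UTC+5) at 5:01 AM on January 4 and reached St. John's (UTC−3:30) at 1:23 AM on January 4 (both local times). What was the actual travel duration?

Departure in UTC: 5:01 AM − 5:00 = 12:01 AM on Jan 4.
Arrival in UTC: 1:23 AM + 3:30 = 4:53 AM on Jan 4.
Elapsed = 4:53 AM − 12:01 AM = 4 hours 52 minutes.

4 hours 52 minutes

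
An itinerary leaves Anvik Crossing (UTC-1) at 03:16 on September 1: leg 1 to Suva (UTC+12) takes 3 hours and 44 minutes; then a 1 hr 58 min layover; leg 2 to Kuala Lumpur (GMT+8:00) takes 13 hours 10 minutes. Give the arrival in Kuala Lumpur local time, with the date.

Convert departure to UTC: 03:16 + 1:00 = 04:16 UTC on Sep 1.
Add 3 hours and 44 minutes leg 1 → 08:00 UTC.
Add 1 hour and 58 minutes layover in Suva → 09:58 UTC.
Add 13 hours and 10 minutes leg 2 → 23:08 UTC.
Kuala Lumpur is UTC+8:00, so local arrival = 23:08 + 8:00 = 07:08 on Sep 2.

07:08 on Sep 2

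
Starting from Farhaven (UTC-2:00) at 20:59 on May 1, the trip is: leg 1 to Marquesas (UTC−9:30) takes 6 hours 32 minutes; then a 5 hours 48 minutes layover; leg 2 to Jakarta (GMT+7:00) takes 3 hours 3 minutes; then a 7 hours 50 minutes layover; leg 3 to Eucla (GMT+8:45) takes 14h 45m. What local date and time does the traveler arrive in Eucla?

Convert departure to UTC: 20:59 + 2:00 = 22:59 UTC on May 1.
Add 6 hours 32 minutes leg 1 → 05:31 UTC (May 2).
Add 5 hours 48 minutes layover in Marquesas → 11:19 UTC.
Add 3 hours 3 minutes leg 2 → 14:22 UTC.
Add 7 hours 50 minutes layover in Jakarta → 22:12 UTC.
Add 14 hours and 45 minutes leg 3 → 12:57 UTC (May 3).
Eucla is UTC+8:45, so local arrival = 12:57 + 8:45 = 21:42 on May 3.

21:42 on May 3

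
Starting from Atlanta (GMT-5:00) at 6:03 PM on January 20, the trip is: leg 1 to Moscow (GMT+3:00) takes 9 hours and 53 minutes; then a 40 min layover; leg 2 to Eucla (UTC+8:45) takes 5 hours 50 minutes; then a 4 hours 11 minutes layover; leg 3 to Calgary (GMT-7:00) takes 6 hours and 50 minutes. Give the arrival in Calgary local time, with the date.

7:27 PM on January 21

Convert departure to UTC: 6:03 PM + 5:00 = 11:03 PM UTC on Jan 20.
Add 9 hours and 53 minutes leg 1 → 8:56 AM UTC (Jan 21).
Add 40 minutes layover in Moscow → 9:36 AM UTC.
Add 5 hours and 50 minutes leg 2 → 3:26 PM UTC.
Add 4 hours and 11 minutes layover in Eucla → 7:37 PM UTC.
Add 6 hours and 50 minutes leg 3 → 2:27 AM UTC (Jan 22).
Calgary is UTC−7:00, so local arrival = 2:27 AM − 7:00 = 7:27 PM on Jan 21.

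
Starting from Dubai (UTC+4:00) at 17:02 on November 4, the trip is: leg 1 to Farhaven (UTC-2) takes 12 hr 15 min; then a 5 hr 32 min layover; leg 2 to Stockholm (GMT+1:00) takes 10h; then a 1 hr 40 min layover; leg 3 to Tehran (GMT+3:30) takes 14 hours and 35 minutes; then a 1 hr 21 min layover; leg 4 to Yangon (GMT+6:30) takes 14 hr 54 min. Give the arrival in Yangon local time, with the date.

07:49 on Nov 7

Convert departure to UTC: 17:02 − 4:00 = 13:02 UTC on Nov 4.
Add 12 hours 15 minutes leg 1 → 01:17 UTC (Nov 5).
Add 5 hours and 32 minutes layover in Farhaven → 06:49 UTC.
Add 10 hours leg 2 → 16:49 UTC.
Add 1 hour 40 minutes layover in Stockholm → 18:29 UTC.
Add 14 hours and 35 minutes leg 3 → 09:04 UTC (Nov 6).
Add 1 hour and 21 minutes layover in Tehran → 10:25 UTC.
Add 14 hours and 54 minutes leg 4 → 01:19 UTC (Nov 7).
Yangon is UTC+6:30, so local arrival = 01:19 + 6:30 = 07:49 on Nov 7.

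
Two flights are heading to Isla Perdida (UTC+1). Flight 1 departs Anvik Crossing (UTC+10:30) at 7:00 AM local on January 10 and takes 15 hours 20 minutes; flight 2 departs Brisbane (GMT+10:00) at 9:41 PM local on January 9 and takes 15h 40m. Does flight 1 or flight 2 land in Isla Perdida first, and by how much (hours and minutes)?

Flight 1 in UTC: 7:00 AM − 10:30 = 8:30 PM on Jan 9.
+15 hours and 20 minutes → arrive 11:50 AM UTC on Jan 10.
Flight 2 in UTC: 9:41 PM − 10:00 = 11:41 AM on Jan 9.
+15 hours and 40 minutes → arrive 3:21 AM UTC on Jan 10.
Flight 2 lands earlier by 8 hours 29 minutes.

the second, by 8 hours 29 minutes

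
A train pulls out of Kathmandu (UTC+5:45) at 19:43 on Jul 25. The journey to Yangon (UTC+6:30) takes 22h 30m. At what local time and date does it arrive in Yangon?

18:58 on July 26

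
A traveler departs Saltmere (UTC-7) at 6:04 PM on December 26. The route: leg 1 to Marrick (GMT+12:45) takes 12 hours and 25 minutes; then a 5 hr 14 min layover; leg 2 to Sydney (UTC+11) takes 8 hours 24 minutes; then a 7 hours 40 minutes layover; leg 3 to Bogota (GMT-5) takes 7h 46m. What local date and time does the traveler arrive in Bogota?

Convert departure to UTC: 6:04 PM + 7:00 = 1:04 AM UTC on Dec 27.
Add 12 hours 25 minutes leg 1 → 1:29 PM UTC.
Add 5 hours 14 minutes layover in Marrick → 6:43 PM UTC.
Add 8 hours 24 minutes leg 2 → 3:07 AM UTC (Dec 28).
Add 7 hours and 40 minutes layover in Sydney → 10:47 AM UTC.
Add 7 hours and 46 minutes leg 3 → 6:33 PM UTC.
Bogota is UTC−5:00, so local arrival = 6:33 PM − 5:00 = 1:33 PM on Dec 28.

1:33 PM on December 28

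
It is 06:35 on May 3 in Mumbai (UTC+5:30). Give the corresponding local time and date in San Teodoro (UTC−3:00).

22:05 on May 2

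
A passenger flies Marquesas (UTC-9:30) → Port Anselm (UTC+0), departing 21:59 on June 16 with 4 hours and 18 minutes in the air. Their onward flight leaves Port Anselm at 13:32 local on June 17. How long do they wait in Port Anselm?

1 hour 45 minutes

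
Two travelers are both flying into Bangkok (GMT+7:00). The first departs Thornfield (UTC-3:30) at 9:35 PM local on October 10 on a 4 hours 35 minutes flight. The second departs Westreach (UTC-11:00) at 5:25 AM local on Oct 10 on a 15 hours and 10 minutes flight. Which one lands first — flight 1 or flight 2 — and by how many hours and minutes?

the first, by 1 hour 55 minutes

Flight 1 in UTC: 9:35 PM + 3:30 = 1:05 AM on Oct 11.
+4 hours and 35 minutes → arrive 5:40 AM UTC on Oct 11.
Flight 2 in UTC: 5:25 AM + 11:00 = 4:25 PM on Oct 10.
+15 hours and 10 minutes → arrive 7:35 AM UTC on Oct 11.
Flight 1 lands earlier by 1 hour 55 minutes.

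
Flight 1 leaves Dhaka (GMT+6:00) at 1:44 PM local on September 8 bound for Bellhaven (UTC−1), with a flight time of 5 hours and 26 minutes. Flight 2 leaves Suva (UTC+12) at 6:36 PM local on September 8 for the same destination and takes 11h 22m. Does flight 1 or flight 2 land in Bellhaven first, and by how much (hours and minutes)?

the first, by 4 hours 48 minutes

Flight 1 in UTC: 1:44 PM − 6:00 = 7:44 AM on Sep 8.
+5 hours 26 minutes → arrive 1:10 PM UTC on Sep 8.
Flight 2 in UTC: 6:36 PM − 12:00 = 6:36 AM on Sep 8.
+11 hours and 22 minutes → arrive 5:58 PM UTC on Sep 8.
Flight 1 lands earlier by 4 hours 48 minutes.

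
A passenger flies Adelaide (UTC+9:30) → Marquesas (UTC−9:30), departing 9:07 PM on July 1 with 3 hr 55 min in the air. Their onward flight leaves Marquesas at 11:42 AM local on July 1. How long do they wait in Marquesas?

Convert departure to UTC: 9:07 PM − 9:30 = 11:37 AM UTC on Jul 1.
Add 3 hours and 55 minutes flight time → 3:32 PM UTC.
Marquesas is UTC−9:30, so local arrival = 3:32 PM − 9:30 = 6:02 AM on Jul 1.
Layover = 11:42 AM − 6:02 AM = 5 hours 40 minutes.

5 hours 40 minutes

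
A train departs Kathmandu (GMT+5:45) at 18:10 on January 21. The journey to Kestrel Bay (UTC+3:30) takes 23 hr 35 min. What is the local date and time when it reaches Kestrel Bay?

15:30 on January 22

Convert departure to UTC: 18:10 − 5:45 = 12:25 UTC on Jan 21.
Add 23 hours 35 minutes travel time → 12:00 UTC (Jan 22).
Kestrel Bay is UTC+3:30, so local arrival = 12:00 + 3:30 = 15:30 on Jan 22.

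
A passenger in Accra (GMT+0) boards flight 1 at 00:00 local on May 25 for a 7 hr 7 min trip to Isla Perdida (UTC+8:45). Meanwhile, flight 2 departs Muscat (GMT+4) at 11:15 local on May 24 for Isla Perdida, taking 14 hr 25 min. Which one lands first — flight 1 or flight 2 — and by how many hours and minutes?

the second, by 9 hours 27 minutes

Flight 1 departs at 00:00 UTC (May 25).
+7 hours 7 minutes → arrive 07:07 UTC on May 25.
Flight 2 in UTC: 11:15 − 4:00 = 07:15 on May 24.
+14 hours 25 minutes → arrive 21:40 UTC on May 24.
Flight 2 lands earlier by 9 hours 27 minutes.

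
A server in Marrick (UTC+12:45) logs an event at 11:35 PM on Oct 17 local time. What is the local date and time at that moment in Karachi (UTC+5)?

In UTC: 11:35 PM − 12:45 = 10:50 AM on Oct 17.
Karachi is UTC+5:00: 10:50 AM + 5:00 = 3:50 PM on Oct 17.

3:50 PM on Oct 17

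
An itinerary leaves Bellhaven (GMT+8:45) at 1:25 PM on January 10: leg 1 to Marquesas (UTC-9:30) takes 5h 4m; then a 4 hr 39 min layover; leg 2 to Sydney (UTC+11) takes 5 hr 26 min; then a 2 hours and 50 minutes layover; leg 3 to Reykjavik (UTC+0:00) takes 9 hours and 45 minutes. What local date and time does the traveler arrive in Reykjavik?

8:24 AM on January 11

Convert departure to UTC: 1:25 PM − 8:45 = 4:40 AM UTC on Jan 10.
Add 5 hours 4 minutes leg 1 → 9:44 AM UTC.
Add 4 hours and 39 minutes layover in Marquesas → 2:23 PM UTC.
Add 5 hours and 26 minutes leg 2 → 7:49 PM UTC.
Add 2 hours 50 minutes layover in Sydney → 10:39 PM UTC.
Add 9 hours 45 minutes leg 3 → 8:24 AM UTC (Jan 11).
Reykjavik is UTC+0, so local arrival is the same: 8:24 AM on Jan 11.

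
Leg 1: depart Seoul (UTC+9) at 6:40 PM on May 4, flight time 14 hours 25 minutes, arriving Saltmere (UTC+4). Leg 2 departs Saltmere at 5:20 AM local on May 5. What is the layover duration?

1 hour 15 minutes

Convert departure to UTC: 6:40 PM − 9:00 = 9:40 AM UTC on May 4.
Add 14 hours and 25 minutes flight time → 12:05 AM UTC (May 5).
Saltmere is UTC+4:00, so local arrival = 12:05 AM + 4:00 = 4:05 AM on May 5.
Layover = 5:20 AM − 4:05 AM = 1 hour 15 minutes.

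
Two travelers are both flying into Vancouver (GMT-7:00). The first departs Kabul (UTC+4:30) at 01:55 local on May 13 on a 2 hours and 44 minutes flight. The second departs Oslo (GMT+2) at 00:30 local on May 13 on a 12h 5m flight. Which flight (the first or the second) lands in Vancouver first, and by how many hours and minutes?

the first, by 10 hours 26 minutes

Flight 1 in UTC: 01:55 − 4:30 = 21:25 on May 12.
+2 hours 44 minutes → arrive 00:09 UTC on May 13.
Flight 2 in UTC: 00:30 − 2:00 = 22:30 on May 12.
+12 hours 5 minutes → arrive 10:35 UTC on May 13.
Flight 1 lands earlier by 10 hours 26 minutes.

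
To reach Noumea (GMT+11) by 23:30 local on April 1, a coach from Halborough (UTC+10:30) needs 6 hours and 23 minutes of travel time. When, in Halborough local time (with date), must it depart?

16:37 on April 1

Target arrival in UTC: 23:30 − 11:00 = 12:30 on Apr 1.
Subtract 6 hours and 23 minutes → departure 06:07 UTC on Apr 1.
Halborough is UTC+10:30: 06:07 + 10:30 = 16:37 on Apr 1.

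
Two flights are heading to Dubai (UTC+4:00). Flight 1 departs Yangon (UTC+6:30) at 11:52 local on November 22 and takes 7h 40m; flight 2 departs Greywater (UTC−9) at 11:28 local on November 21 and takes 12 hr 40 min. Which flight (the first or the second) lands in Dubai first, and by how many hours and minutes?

the second, by 3 hours 54 minutes

Flight 1 in UTC: 11:52 − 6:30 = 05:22 on Nov 22.
+7 hours and 40 minutes → arrive 13:02 UTC on Nov 22.
Flight 2 in UTC: 11:28 + 9:00 = 20:28 on Nov 21.
+12 hours 40 minutes → arrive 09:08 UTC on Nov 22.
Flight 2 lands earlier by 3 hours 54 minutes.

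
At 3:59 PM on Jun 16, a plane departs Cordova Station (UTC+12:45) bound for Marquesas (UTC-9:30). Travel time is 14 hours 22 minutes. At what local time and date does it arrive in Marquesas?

Convert departure to UTC: 3:59 PM − 12:45 = 3:14 AM UTC on Jun 16.
Add 14 hours 22 minutes travel time → 5:36 PM UTC.
Marquesas is UTC−9:30, so local arrival = 5:36 PM − 9:30 = 8:06 AM on Jun 16.

8:06 AM on June 16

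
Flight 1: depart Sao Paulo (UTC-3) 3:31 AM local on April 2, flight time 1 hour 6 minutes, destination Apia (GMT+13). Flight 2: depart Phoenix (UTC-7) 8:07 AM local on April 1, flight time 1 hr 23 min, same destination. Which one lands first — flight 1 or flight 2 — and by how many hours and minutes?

the second, by 15 hours 7 minutes

Flight 1 in UTC: 3:31 AM + 3:00 = 6:31 AM on Apr 2.
+1 hour and 6 minutes → arrive 7:37 AM UTC on Apr 2.
Flight 2 in UTC: 8:07 AM + 7:00 = 3:07 PM on Apr 1.
+1 hour and 23 minutes → arrive 4:30 PM UTC on Apr 1.
Flight 2 lands earlier by 15 hours 7 minutes.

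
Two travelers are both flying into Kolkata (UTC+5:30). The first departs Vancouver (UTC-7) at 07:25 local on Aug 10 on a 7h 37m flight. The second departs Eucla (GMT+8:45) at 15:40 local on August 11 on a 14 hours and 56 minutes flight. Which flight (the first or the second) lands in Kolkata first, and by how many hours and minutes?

the first, by 23 hours 49 minutes

Flight 1 in UTC: 07:25 + 7:00 = 14:25 on Aug 10.
+7 hours and 37 minutes → arrive 22:02 UTC on Aug 10.
Flight 2 in UTC: 15:40 − 8:45 = 06:55 on Aug 11.
+14 hours and 56 minutes → arrive 21:51 UTC on Aug 11.
Flight 1 lands earlier by 23 hours 49 minutes.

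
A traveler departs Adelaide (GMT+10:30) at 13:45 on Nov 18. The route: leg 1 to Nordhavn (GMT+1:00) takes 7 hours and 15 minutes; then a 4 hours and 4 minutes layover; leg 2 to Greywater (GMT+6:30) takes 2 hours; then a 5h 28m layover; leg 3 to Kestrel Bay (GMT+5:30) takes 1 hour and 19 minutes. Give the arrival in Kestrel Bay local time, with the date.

Convert departure to UTC: 13:45 − 10:30 = 03:15 UTC on Nov 18.
Add 7 hours 15 minutes leg 1 → 10:30 UTC.
Add 4 hours and 4 minutes layover in Nordhavn → 14:34 UTC.
Add 2 hours leg 2 → 16:34 UTC.
Add 5 hours 28 minutes layover in Greywater → 22:02 UTC.
Add 1 hour 19 minutes leg 3 → 23:21 UTC.
Kestrel Bay is UTC+5:30, so local arrival = 23:21 + 5:30 = 04:51 on Nov 19.

04:51 on Nov 19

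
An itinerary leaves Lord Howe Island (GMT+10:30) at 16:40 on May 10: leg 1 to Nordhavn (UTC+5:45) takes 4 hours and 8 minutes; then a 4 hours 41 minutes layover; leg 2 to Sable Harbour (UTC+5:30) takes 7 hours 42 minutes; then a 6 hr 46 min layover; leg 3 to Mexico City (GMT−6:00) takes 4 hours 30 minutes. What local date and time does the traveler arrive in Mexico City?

03:57 on May 11

Convert departure to UTC: 16:40 − 10:30 = 06:10 UTC on May 10.
Add 4 hours and 8 minutes leg 1 → 10:18 UTC.
Add 4 hours 41 minutes layover in Nordhavn → 14:59 UTC.
Add 7 hours 42 minutes leg 2 → 22:41 UTC.
Add 6 hours 46 minutes layover in Sable Harbour → 05:27 UTC (May 11).
Add 4 hours and 30 minutes leg 3 → 09:57 UTC.
Mexico City is UTC−6:00, so local arrival = 09:57 − 6:00 = 03:57 on May 11.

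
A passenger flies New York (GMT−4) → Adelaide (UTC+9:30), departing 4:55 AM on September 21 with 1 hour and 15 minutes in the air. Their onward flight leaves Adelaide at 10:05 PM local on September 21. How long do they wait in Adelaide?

Convert departure to UTC: 4:55 AM + 4:00 = 8:55 AM UTC on Sep 21.
Add 1 hour 15 minutes flight time → 10:10 AM UTC.
Adelaide is UTC+9:30, so local arrival = 10:10 AM + 9:30 = 7:40 PM on Sep 21.
Layover = 10:05 PM − 7:40 PM = 2 hours 25 minutes.

2 hours 25 minutes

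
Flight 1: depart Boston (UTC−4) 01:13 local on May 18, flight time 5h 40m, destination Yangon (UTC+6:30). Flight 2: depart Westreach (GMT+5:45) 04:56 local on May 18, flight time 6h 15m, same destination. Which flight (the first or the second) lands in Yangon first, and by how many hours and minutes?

the second, by 5 hours 27 minutes

Flight 1 in UTC: 01:13 + 4:00 = 05:13 on May 18.
+5 hours and 40 minutes → arrive 10:53 UTC on May 18.
Flight 2 in UTC: 04:56 − 5:45 = 23:11 on May 17.
+6 hours 15 minutes → arrive 05:26 UTC on May 18.
Flight 2 lands earlier by 5 hours 27 minutes.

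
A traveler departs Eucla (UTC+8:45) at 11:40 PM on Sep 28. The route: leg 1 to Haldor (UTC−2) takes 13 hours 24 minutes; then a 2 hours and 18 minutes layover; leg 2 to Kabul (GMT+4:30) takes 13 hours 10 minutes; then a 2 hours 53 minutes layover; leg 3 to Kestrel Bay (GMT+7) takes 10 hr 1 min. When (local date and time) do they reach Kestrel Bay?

3:41 PM on September 30

Convert departure to UTC: 11:40 PM − 8:45 = 2:55 PM UTC on Sep 28.
Add 13 hours and 24 minutes leg 1 → 4:19 AM UTC (Sep 29).
Add 2 hours 18 minutes layover in Haldor → 6:37 AM UTC.
Add 13 hours 10 minutes leg 2 → 7:47 PM UTC.
Add 2 hours and 53 minutes layover in Kabul → 10:40 PM UTC.
Add 10 hours 1 minute leg 3 → 8:41 AM UTC (Sep 30).
Kestrel Bay is UTC+7:00, so local arrival = 8:41 AM + 7:00 = 3:41 PM on Sep 30.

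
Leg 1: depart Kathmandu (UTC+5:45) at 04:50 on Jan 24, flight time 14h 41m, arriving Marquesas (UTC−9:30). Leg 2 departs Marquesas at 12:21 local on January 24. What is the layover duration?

8 hours 5 minutes

Convert departure to UTC: 04:50 − 5:45 = 23:05 UTC on Jan 23.
Add 14 hours 41 minutes flight time → 13:46 UTC (Jan 24).
Marquesas is UTC−9:30, so local arrival = 13:46 − 9:30 = 04:16 on Jan 24.
Layover = 12:21 − 04:16 = 8 hours 5 minutes.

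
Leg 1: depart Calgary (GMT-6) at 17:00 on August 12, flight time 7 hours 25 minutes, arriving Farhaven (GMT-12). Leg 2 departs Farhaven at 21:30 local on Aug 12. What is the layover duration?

3 hours 5 minutes

Convert departure to UTC: 17:00 + 6:00 = 23:00 UTC on Aug 12.
Add 7 hours and 25 minutes flight time → 06:25 UTC (Aug 13).
Farhaven is UTC−12:00, so local arrival = 06:25 − 12:00 = 18:25 on Aug 12.
Layover = 21:30 − 18:25 = 3 hours 5 minutes.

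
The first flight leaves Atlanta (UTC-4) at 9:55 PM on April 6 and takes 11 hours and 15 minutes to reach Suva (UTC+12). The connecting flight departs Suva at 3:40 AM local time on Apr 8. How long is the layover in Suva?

2 hours 30 minutes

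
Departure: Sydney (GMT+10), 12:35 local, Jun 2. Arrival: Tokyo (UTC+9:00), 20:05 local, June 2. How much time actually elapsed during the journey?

8 hours 30 minutes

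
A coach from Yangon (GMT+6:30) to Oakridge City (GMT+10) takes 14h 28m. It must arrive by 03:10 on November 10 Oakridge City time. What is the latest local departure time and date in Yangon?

Target arrival in UTC: 03:10 − 10:00 = 17:10 on Nov 9.
Subtract 14 hours 28 minutes → departure 02:42 UTC on Nov 9.
Yangon is UTC+6:30: 02:42 + 6:30 = 09:12 on Nov 9.

09:12 on November 9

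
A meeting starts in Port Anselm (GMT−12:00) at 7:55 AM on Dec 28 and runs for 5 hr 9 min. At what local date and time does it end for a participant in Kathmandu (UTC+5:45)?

Convert start to UTC: 7:55 AM + 12:00 = 7:55 PM UTC on Dec 28.
Add 5 hours and 9 minutes duration → 1:04 AM UTC (Dec 29).
Kathmandu is UTC+5:45, so local end time = 1:04 AM + 5:45 = 6:49 AM on Dec 29.

6:49 AM on Dec 29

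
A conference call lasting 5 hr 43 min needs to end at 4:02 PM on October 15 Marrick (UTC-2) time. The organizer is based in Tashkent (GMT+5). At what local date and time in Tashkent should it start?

5:19 PM on October 15

Target end time in UTC: 4:02 PM + 2:00 = 6:02 PM on Oct 15.
Subtract 5 hours and 43 minutes → start 12:19 PM UTC on Oct 15.
Tashkent is UTC+5:00: 12:19 PM + 5:00 = 5:19 PM on Oct 15.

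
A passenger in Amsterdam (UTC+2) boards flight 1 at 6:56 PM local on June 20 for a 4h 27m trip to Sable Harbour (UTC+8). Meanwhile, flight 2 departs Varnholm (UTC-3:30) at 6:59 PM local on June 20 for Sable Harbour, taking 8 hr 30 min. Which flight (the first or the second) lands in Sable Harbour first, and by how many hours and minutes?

the first, by 9 hours 36 minutes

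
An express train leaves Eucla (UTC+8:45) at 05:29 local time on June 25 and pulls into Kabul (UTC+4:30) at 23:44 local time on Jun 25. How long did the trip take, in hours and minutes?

22 hours 30 minutes

Kabul is 4:15 behind Eucla.
Clock-face elapsed time (ignoring zones) is 18 hours 15 minutes.
Actual elapsed = 18 hours 15 minutes + 4:15 = 22 hours 30 minutes.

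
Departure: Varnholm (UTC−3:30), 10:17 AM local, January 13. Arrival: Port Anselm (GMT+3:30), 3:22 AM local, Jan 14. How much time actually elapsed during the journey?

Port Anselm is 7:00 ahead of Varnholm.
Clock-face elapsed time (ignoring zones) is 17 hours 5 minutes.
Actual elapsed = 17 hours 5 minutes − 7:00 = 10 hours 5 minutes.

10 hours 5 minutes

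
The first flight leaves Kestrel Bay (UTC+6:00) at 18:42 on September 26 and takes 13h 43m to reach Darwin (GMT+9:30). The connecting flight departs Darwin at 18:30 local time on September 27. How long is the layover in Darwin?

Convert departure to UTC: 18:42 − 6:00 = 12:42 UTC on Sep 26.
Add 13 hours and 43 minutes flight time → 02:25 UTC (Sep 27).
Darwin is UTC+9:30, so local arrival = 02:25 + 9:30 = 11:55 on Sep 27.
Layover = 18:30 − 11:55 = 6 hours 35 minutes.

6 hours 35 minutes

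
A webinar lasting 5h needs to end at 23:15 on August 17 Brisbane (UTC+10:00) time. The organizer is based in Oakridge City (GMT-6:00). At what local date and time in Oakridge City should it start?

02:15 on August 17

Target end time in UTC: 23:15 − 10:00 = 13:15 on Aug 17.
Subtract 5 hours → start 08:15 UTC on Aug 17.
Oakridge City is UTC−6:00: 08:15 − 6:00 = 02:15 on Aug 17.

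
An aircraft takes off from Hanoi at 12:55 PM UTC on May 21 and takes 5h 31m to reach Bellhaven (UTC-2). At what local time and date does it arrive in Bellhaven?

4:26 PM on May 21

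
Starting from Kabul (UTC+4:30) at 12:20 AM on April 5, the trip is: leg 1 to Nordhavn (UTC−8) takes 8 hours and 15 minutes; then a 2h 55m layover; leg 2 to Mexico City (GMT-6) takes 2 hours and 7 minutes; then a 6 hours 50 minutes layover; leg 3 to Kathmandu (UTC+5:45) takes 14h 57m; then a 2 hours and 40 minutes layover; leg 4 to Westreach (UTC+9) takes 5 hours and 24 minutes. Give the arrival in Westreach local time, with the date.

Convert departure to UTC: 12:20 AM − 4:30 = 7:50 PM UTC on Apr 4.
Add 8 hours and 15 minutes leg 1 → 4:05 AM UTC (Apr 5).
Add 2 hours and 55 minutes layover in Nordhavn → 7:00 AM UTC.
Add 2 hours and 7 minutes leg 2 → 9:07 AM UTC.
Add 6 hours 50 minutes layover in Mexico City → 3:57 PM UTC.
Add 14 hours and 57 minutes leg 3 → 6:54 AM UTC (Apr 6).
Add 2 hours and 40 minutes layover in Kathmandu → 9:34 AM UTC.
Add 5 hours 24 minutes leg 4 → 2:58 PM UTC.
Westreach is UTC+9:00, so local arrival = 2:58 PM + 9:00 = 11:58 PM on Apr 6.

11:58 PM on Apr 6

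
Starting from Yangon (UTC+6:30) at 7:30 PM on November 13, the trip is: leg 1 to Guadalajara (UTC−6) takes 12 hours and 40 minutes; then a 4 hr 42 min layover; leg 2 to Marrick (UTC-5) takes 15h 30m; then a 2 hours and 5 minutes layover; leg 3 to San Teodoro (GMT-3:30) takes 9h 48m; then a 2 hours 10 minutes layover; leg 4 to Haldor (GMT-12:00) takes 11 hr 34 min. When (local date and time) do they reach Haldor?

11:29 AM on November 15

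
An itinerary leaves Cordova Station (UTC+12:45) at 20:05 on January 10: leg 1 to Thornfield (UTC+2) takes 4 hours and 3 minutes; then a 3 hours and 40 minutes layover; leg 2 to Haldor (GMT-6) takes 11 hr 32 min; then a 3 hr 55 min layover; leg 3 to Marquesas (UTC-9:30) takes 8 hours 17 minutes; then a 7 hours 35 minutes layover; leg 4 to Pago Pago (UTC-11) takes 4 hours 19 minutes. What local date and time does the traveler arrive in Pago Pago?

Convert departure to UTC: 20:05 − 12:45 = 07:20 UTC on Jan 10.
Add 4 hours and 3 minutes leg 1 → 11:23 UTC.
Add 3 hours and 40 minutes layover in Thornfield → 15:03 UTC.
Add 11 hours and 32 minutes leg 2 → 02:35 UTC (Jan 11).
Add 3 hours 55 minutes layover in Haldor → 06:30 UTC.
Add 8 hours and 17 minutes leg 3 → 14:47 UTC.
Add 7 hours 35 minutes layover in Marquesas → 22:22 UTC.
Add 4 hours 19 minutes leg 4 → 02:41 UTC (Jan 12).
Pago Pago is UTC−11:00, so local arrival = 02:41 − 11:00 = 15:41 on Jan 11.

15:41 on January 11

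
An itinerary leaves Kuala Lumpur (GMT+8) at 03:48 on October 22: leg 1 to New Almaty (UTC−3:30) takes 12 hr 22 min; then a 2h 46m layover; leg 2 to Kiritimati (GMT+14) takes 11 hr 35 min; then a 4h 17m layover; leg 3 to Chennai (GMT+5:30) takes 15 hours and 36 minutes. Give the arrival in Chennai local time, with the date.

Convert departure to UTC: 03:48 − 8:00 = 19:48 UTC on Oct 21.
Add 12 hours and 22 minutes leg 1 → 08:10 UTC (Oct 22).
Add 2 hours 46 minutes layover in New Almaty → 10:56 UTC.
Add 11 hours and 35 minutes leg 2 → 22:31 UTC.
Add 4 hours and 17 minutes layover in Kiritimati → 02:48 UTC (Oct 23).
Add 15 hours and 36 minutes leg 3 → 18:24 UTC.
Chennai is UTC+5:30, so local arrival = 18:24 + 5:30 = 23:54 on Oct 23.

23:54 on October 23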